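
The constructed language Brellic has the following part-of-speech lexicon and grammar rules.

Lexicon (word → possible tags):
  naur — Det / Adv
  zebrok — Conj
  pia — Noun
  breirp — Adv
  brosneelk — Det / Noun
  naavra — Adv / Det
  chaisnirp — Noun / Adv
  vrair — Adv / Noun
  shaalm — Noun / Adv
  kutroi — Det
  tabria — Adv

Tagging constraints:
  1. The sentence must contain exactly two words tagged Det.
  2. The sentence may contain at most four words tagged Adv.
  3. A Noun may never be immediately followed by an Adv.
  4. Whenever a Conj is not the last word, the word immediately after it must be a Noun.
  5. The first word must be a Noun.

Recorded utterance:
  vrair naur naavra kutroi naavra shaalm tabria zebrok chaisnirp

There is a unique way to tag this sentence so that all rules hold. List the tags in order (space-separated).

Noun Det Adv Det Adv Adv Adv Conj Noun

Candidates per position — 1:vrair {Adv,Noun}; 2:naur {Det,Adv}; 3:naavra {Adv,Det}; 4:kutroi {Det}; 5:naavra {Adv,Det}; 6:shaalm {Noun,Adv}; 7:tabria {Adv}; 8:zebrok {Conj}; 9:chaisnirp {Noun,Adv}.
At position 1, choosing Adv makes rule 5 impossible to satisfy; hence Noun.
At position 2, choosing Adv makes rule 3 impossible to satisfy; hence Det.
At position 3, choosing Det makes rule 1 impossible to satisfy; hence Adv.
At position 5, choosing Det makes rule 1 impossible to satisfy; hence Adv.
At position 6, choosing Noun makes rule 3 impossible to satisfy; hence Adv.
At position 9, choosing Adv makes rule 2 impossible to satisfy; hence Noun.
That leaves exactly one tagging: Noun Det Adv Det Adv Adv Adv Conj Noun.
Check: rule 1 satisfied; rule 2 satisfied; rule 3 satisfied; rule 4 satisfied; rule 5 satisfied.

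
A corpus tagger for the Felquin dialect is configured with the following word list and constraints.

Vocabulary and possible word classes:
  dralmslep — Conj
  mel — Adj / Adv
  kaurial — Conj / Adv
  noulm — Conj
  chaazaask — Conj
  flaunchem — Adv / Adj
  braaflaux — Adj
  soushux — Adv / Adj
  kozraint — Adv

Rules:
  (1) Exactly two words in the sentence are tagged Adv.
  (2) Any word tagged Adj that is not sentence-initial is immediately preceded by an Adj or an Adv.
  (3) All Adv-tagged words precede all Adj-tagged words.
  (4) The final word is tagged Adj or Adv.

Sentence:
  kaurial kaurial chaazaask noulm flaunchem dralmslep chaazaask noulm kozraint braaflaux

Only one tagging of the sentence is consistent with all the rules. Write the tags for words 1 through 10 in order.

Conj Conj Conj Conj Adv Conj Conj Conj Adv Adj

Candidates per position — 1:kaurial {Conj,Adv}; 2:kaurial {Conj,Adv}; 3:chaazaask {Conj}; 4:noulm {Conj}; 5:flaunchem {Adv,Adj}; 6:dralmslep {Conj}; 7:chaazaask {Conj}; 8:noulm {Conj}; 9:kozraint {Adv}; 10:braaflaux {Adj}.
At position 5, choosing Adj makes rule 2 impossible to satisfy; hence Adv.
At position 1, choosing Adv makes rule 1 impossible to satisfy; hence Conj.
At position 2, choosing Adv makes rule 1 impossible to satisfy; hence Conj.
The unique satisfying tagging is: Conj Conj Conj Conj Adv Conj Conj Conj Adv Adj.
Checking: rule 1 ok; rule 2 ok; rule 3 ok; rule 4 ok.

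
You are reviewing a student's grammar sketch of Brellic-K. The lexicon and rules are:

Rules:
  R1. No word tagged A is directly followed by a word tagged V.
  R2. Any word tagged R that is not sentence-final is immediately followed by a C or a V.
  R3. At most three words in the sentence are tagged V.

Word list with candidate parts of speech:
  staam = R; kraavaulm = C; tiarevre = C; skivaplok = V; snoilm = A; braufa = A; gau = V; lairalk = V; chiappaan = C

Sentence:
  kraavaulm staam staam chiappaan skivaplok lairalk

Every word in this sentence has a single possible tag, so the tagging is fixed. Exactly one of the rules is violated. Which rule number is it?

2

Fixed tagging: C R R C V V.
Checking each rule: R1 ok, R2 fails, R3 ok.
Only rule 2 fails.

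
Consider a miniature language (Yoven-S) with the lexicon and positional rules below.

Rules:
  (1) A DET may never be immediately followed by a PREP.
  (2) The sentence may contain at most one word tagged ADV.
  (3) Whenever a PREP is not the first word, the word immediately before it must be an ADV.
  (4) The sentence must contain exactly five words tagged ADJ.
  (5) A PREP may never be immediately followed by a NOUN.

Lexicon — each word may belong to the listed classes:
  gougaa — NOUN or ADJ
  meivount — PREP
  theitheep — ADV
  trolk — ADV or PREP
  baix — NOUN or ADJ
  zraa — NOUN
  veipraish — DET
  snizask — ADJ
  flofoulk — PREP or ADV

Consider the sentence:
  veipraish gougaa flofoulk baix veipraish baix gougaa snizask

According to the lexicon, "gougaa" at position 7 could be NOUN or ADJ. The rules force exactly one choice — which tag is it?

Candidates per position — 1:veipraish {DET}; 2:gougaa {NOUN,ADJ}; 3:flofoulk {PREP,ADV}; 4:baix {NOUN,ADJ}; 5:veipraish {DET}; 6:baix {NOUN,ADJ}; 7:gougaa {NOUN,ADJ}; 8:snizask {ADJ}.
Position 2: tagging it NOUN would leave rule 4 unsatisfiable, so it must be ADJ.
Position 3: tagging it PREP would leave rule 3 unsatisfiable, so it must be ADV.
Position 4: tagging it NOUN would leave rule 4 unsatisfiable, so it must be ADJ.
Position 6: tagging it NOUN would leave rule 4 unsatisfiable, so it must be ADJ.
Position 7: tagging it NOUN would leave rule 4 unsatisfiable, so it must be ADJ.
The unique satisfying tagging is: DET ADJ ADV ADJ DET ADJ ADJ ADJ.
Verifying each rule — rule 1 ok; rule 2 ok; rule 3 ok; rule 4 ok; rule 5 ok.

ADJ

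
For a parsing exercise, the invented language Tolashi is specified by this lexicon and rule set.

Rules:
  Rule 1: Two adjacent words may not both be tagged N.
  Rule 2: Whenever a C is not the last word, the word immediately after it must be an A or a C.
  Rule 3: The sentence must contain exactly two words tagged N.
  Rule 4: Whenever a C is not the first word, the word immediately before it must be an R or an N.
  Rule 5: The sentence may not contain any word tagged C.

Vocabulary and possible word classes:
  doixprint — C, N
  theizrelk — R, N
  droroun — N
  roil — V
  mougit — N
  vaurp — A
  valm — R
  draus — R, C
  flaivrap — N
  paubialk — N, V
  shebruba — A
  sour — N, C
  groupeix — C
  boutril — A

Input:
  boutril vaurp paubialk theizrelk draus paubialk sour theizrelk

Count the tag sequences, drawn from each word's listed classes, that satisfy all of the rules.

Candidates per position — 1:boutril {A}; 2:vaurp {A}; 3:paubialk {N,V}; 4:theizrelk {R,N}; 5:draus {R,C}; 6:paubialk {N,V}; 7:sour {N,C}; 8:theizrelk {R,N}.
There are 64 candidate sequences in total.
The sequences that satisfy every rule: A A N R R V N R; A A V N R V N R.
Count = 2.

2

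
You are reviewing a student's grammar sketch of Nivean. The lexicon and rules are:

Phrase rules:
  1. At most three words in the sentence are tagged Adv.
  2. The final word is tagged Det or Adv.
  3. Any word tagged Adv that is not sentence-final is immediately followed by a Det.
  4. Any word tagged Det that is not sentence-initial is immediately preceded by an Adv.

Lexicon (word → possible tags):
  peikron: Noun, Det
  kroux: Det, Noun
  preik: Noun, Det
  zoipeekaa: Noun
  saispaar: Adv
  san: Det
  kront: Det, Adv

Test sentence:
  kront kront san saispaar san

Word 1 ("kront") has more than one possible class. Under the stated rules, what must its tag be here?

Candidates per position — 1:kront {Det,Adv}; 2:kront {Det,Adv}; 3:san {Det}; 4:saispaar {Adv}; 5:san {Det}.
Position 2: Det is ruled out by rule 4; that leaves Adv.
Position 1: Adv is ruled out by rule 3; that leaves Det.
That leaves exactly one tagging: Det Adv Det Adv Det.
Checking: rule 1 holds; rule 2 holds; rule 3 holds; rule 4 holds.

Det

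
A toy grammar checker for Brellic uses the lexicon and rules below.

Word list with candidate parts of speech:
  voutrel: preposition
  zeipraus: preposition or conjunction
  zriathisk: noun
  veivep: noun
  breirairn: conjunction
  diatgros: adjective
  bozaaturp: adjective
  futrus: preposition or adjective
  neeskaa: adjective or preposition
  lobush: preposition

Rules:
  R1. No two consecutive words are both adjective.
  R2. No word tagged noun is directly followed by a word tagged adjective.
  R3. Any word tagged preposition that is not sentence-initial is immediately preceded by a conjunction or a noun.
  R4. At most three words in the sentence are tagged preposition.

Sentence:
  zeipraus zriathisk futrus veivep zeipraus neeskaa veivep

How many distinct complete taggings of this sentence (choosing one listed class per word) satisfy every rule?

Candidates per position — 1:zeipraus {preposition,conjunction}; 2:zriathisk {noun}; 3:futrus {preposition,adjective}; 4:veivep {noun}; 5:zeipraus {preposition,conjunction}; 6:neeskaa {adjective,preposition}; 7:veivep {noun}.
There are 16 candidate sequences in total.
Checking each against the rules leaves 6 sequences.
Count = 6.

6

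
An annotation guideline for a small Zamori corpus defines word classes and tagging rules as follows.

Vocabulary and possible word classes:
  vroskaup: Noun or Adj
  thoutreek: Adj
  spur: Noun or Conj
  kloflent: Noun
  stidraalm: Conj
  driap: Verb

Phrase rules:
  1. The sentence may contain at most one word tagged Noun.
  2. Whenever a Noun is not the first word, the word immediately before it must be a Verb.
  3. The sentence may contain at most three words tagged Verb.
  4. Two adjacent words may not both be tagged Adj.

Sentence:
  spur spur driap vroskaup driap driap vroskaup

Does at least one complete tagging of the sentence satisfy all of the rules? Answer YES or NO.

Candidates per position — 1:spur {Noun,Conj}; 2:spur {Noun,Conj}; 3:driap {Verb}; 4:vroskaup {Noun,Adj}; 5:driap {Verb}; 6:driap {Verb}; 7:vroskaup {Noun,Adj}.
One satisfying assignment: Conj Conj Verb Adj Verb Verb Adj.
Check: rule 1 ok; rule 2 ok; rule 3 ok; rule 4 ok.

YES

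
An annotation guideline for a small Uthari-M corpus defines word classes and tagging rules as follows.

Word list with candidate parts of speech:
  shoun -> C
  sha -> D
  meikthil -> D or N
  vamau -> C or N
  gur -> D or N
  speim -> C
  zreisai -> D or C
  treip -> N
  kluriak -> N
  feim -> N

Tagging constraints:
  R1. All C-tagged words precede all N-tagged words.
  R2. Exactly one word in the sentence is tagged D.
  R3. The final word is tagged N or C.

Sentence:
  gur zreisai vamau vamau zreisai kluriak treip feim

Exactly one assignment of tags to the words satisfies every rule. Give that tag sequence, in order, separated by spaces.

D C C C C N N N

Candidates per position — 1:gur {D,N}; 2:zreisai {D,C}; 3:vamau {C,N}; 4:vamau {C,N}; 5:zreisai {D,C}; 6:kluriak {N}; 7:treip {N}; 8:feim {N}.
The remaining ambiguous positions (1, 2, 3, 4, 5) are resolved jointly — only one combination satisfies every rule.
So the tagging must be: D C C C C N N N.
Verifying each rule — rule 1 ✓; rule 2 ✓; rule 3 ✓.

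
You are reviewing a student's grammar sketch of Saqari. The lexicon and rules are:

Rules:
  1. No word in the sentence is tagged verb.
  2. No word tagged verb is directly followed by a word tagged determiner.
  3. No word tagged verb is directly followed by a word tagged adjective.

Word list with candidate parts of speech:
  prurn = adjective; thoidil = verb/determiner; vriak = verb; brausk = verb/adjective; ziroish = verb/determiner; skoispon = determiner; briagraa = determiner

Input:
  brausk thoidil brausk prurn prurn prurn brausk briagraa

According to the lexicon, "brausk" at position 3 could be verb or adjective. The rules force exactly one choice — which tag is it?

adjective

Candidates per position — 1:brausk {verb,adjective}; 2:thoidil {verb,determiner}; 3:brausk {verb,adjective}; 4:prurn {adjective}; 5:prurn {adjective}; 6:prurn {adjective}; 7:brausk {verb,adjective}; 8:briagraa {determiner}.
At position 1, choosing verb makes rule 1 impossible to satisfy; hence adjective.
At position 2, choosing verb makes rule 1 impossible to satisfy; hence determiner.
At position 3, choosing verb makes rule 1 impossible to satisfy; hence adjective.
At position 7, choosing verb makes rule 1 impossible to satisfy; hence adjective.
The unique satisfying tagging is: adjective determiner adjective adjective adjective adjective adjective determiner.
Check: rule 1 ok; rule 2 ok; rule 3 ok.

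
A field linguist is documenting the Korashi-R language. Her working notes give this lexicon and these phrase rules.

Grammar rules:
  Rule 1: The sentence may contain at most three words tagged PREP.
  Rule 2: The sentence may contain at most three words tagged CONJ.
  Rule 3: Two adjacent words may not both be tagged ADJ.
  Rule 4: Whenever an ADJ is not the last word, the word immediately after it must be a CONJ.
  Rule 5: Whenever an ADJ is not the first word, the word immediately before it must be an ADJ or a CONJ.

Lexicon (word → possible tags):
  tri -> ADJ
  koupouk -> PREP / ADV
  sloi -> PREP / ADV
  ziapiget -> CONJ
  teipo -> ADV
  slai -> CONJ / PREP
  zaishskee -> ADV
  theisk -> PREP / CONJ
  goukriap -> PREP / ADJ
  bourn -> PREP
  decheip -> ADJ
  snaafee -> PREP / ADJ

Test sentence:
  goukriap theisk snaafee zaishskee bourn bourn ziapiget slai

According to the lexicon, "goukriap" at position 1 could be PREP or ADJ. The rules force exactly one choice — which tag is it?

Candidates per position — 1:goukriap {PREP,ADJ}; 2:theisk {PREP,CONJ}; 3:snaafee {PREP,ADJ}; 4:zaishskee {ADV}; 5:bourn {PREP}; 6:bourn {PREP}; 7:ziapiget {CONJ}; 8:slai {CONJ,PREP}.
Position 3: ADJ is ruled out by rule 4; that leaves PREP.
Position 8: PREP is ruled out by rule 1; that leaves CONJ.
Position 1: PREP is ruled out by rule 1; that leaves ADJ.
Position 2: PREP is ruled out by rule 1; that leaves CONJ.
That leaves exactly one tagging: ADJ CONJ PREP ADV PREP PREP CONJ CONJ.
Verifying each rule — rule 1 satisfied; rule 2 satisfied; rule 3 satisfied; rule 4 satisfied; rule 5 satisfied.

ADJ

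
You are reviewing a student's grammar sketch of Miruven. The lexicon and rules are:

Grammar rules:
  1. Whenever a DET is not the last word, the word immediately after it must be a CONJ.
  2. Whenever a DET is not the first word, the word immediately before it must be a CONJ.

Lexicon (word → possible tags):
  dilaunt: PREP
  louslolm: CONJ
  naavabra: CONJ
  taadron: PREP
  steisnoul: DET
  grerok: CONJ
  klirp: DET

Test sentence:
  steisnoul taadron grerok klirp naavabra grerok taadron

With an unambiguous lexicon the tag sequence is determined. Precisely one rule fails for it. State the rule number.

Fixed tagging: DET PREP CONJ DET CONJ CONJ PREP.
Checking each rule: R1 ✗, R2 ✓.
Only rule 1 fails.

1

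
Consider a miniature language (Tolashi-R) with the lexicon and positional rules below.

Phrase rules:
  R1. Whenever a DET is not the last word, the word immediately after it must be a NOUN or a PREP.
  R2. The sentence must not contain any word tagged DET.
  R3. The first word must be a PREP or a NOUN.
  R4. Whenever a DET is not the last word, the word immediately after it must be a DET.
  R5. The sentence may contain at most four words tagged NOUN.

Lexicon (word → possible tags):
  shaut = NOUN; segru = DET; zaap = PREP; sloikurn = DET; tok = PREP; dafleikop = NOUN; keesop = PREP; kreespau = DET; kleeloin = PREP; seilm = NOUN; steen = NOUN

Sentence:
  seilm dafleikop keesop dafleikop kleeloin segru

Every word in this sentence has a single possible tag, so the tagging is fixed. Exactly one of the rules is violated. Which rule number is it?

Fixed tagging: NOUN NOUN PREP NOUN PREP DET.
Applying the rules: R1 ok, R2 fails, R3 ok, R4 ok, R5 ok.
Only rule 2 fails.

2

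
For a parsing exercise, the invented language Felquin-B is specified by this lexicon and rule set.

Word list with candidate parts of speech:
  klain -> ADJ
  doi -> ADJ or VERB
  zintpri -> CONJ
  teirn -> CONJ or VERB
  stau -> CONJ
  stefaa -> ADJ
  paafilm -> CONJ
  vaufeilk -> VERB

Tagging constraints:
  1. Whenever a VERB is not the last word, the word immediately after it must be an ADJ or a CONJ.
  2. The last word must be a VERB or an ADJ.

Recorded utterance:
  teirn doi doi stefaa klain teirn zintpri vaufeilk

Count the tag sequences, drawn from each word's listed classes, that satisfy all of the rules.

Candidates per position — 1:teirn {CONJ,VERB}; 2:doi {ADJ,VERB}; 3:doi {ADJ,VERB}; 4:stefaa {ADJ}; 5:klain {ADJ}; 6:teirn {CONJ,VERB}; 7:zintpri {CONJ}; 8:vaufeilk {VERB}.
There are 16 candidate sequences in total.
Checking each against the rules leaves 10 sequences.
Count = 10.

10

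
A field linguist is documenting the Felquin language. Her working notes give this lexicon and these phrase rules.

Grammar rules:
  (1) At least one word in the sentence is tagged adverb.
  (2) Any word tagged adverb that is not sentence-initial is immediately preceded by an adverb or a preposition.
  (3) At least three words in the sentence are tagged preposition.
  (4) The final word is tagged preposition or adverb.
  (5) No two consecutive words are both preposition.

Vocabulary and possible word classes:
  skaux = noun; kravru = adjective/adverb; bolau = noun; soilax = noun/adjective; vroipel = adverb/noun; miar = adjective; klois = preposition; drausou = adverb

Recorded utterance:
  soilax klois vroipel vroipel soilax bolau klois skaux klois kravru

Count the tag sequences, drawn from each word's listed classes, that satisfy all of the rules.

12

Candidates per position — 1:soilax {noun,adjective}; 2:klois {preposition}; 3:vroipel {adverb,noun}; 4:vroipel {adverb,noun}; 5:soilax {noun,adjective}; 6:bolau {noun}; 7:klois {preposition}; 8:skaux {noun}; 9:klois {preposition}; 10:kravru {adjective,adverb}.
There are 32 candidate sequences in total.
Checking each against the rules leaves 12 sequences.
Count = 12.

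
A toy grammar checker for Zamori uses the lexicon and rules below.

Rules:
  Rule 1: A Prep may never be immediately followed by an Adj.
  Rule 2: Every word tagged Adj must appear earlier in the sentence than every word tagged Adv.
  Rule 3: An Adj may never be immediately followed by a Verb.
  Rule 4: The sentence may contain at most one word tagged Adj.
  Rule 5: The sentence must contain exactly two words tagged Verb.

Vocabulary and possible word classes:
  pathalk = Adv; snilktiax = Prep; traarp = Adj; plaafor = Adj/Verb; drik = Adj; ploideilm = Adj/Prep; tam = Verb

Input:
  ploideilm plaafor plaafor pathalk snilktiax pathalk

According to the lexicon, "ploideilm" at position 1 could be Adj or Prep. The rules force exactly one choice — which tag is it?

Candidates per position — 1:ploideilm {Adj,Prep}; 2:plaafor {Adj,Verb}; 3:plaafor {Adj,Verb}; 4:pathalk {Adv}; 5:snilktiax {Prep}; 6:pathalk {Adv}.
If word 2 were Adj, no tagging could satisfy rule 5; so word 2 is Verb.
If word 3 were Adj, no tagging could satisfy rule 5; so word 3 is Verb.
If word 1 were Adj, no tagging could satisfy rule 3; so word 1 is Prep.
The only consistent sequence is: Prep Verb Verb Adv Prep Adv.
Check: rule 1 satisfied; rule 2 satisfied; rule 3 satisfied; rule 4 satisfied; rule 5 satisfied.

Prep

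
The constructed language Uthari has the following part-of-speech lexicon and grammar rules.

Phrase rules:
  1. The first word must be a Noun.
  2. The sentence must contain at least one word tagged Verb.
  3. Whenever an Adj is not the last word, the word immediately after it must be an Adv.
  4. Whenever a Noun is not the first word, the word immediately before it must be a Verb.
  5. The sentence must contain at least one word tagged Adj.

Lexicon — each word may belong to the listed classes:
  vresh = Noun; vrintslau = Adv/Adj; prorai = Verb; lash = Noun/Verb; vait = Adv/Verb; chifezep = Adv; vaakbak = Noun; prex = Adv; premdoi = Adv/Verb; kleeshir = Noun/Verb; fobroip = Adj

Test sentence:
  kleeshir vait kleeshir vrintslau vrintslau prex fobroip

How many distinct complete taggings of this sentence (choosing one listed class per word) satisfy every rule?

9

Candidates per position — 1:kleeshir {Noun,Verb}; 2:vait {Adv,Verb}; 3:kleeshir {Noun,Verb}; 4:vrintslau {Adv,Adj}; 5:vrintslau {Adv,Adj}; 6:prex {Adv}; 7:fobroip {Adj}.
There are 32 candidate sequences in total.
Checking each against the rules leaves 9 sequences.
Count = 9.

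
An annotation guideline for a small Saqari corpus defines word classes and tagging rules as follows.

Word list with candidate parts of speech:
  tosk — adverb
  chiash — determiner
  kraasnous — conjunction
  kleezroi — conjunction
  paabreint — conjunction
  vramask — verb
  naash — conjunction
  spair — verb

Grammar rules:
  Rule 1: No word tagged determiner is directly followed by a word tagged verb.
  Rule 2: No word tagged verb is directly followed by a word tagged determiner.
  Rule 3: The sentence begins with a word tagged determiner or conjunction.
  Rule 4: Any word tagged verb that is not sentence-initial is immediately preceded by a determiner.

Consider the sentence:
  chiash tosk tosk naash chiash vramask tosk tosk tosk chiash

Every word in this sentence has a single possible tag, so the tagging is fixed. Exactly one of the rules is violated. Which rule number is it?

1

Fixed tagging: determiner adverb adverb conjunction determiner verb adverb adverb adverb determiner.
Rule check: R1 violated, R2 holds, R3 holds, R4 holds.
Only rule 1 fails.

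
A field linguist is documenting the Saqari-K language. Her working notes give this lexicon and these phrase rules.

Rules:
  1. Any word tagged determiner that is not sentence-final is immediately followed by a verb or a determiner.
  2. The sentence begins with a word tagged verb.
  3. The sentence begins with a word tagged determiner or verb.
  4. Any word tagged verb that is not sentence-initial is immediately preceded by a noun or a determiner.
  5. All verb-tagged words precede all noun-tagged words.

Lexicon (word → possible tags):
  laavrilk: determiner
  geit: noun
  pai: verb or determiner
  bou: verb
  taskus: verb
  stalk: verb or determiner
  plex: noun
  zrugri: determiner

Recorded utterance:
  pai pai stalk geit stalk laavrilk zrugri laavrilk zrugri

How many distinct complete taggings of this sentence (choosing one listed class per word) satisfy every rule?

1

Candidates per position — 1:pai {verb,determiner}; 2:pai {verb,determiner}; 3:stalk {verb,determiner}; 4:geit {noun}; 5:stalk {verb,determiner}; 6:laavrilk {determiner}; 7:zrugri {determiner}; 8:laavrilk {determiner}; 9:zrugri {determiner}.
There are 16 candidate sequences in total.
The sequences that satisfy every rule: verb determiner verb noun determiner determiner determiner determiner determiner.
Count = 1.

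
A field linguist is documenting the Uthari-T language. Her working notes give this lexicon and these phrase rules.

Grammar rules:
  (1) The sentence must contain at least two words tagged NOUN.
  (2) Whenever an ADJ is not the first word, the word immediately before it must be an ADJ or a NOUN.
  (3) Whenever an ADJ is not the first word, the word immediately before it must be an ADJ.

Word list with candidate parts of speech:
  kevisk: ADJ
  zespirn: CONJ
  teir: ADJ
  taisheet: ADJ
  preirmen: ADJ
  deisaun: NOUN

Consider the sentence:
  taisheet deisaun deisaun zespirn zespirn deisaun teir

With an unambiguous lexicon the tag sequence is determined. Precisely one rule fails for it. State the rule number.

3

Fixed tagging: ADJ NOUN NOUN CONJ CONJ NOUN ADJ.
Rule check: R1 ✓, R2 ✓, R3 ✗.
Only rule 3 fails.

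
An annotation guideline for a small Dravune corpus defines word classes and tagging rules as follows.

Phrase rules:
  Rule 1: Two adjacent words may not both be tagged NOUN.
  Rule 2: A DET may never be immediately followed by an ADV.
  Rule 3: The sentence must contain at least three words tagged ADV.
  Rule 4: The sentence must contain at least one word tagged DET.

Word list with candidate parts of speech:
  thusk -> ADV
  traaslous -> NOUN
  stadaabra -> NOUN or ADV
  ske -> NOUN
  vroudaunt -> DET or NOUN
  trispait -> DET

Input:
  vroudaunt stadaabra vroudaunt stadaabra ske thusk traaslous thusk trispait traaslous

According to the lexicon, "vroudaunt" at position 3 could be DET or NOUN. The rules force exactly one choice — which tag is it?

NOUN

Candidates per position — 1:vroudaunt {DET,NOUN}; 2:stadaabra {NOUN,ADV}; 3:vroudaunt {DET,NOUN}; 4:stadaabra {NOUN,ADV}; 5:ske {NOUN}; 6:thusk {ADV}; 7:traaslous {NOUN}; 8:thusk {ADV}; 9:trispait {DET}; 10:traaslous {NOUN}.
Position 4: tagging it NOUN would leave rule 1 unsatisfiable, so it must be ADV.
Position 3: tagging it DET would leave rule 2 unsatisfiable, so it must be NOUN.
Position 2: tagging it NOUN would leave rule 1 unsatisfiable, so it must be ADV.
Position 1: tagging it DET would leave rule 2 unsatisfiable, so it must be NOUN.
The unique satisfying tagging is: NOUN ADV NOUN ADV NOUN ADV NOUN ADV DET NOUN.
Rule-by-rule: rule 1 ok; rule 2 ok; rule 3 ok; rule 4 ok.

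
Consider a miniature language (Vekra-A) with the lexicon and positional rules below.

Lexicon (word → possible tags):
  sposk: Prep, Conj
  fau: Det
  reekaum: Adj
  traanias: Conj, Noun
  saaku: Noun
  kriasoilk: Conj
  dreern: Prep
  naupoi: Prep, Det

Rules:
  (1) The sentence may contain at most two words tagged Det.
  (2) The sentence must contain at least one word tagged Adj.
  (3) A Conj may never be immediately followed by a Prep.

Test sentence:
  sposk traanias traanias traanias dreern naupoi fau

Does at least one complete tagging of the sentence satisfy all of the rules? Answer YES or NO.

Candidates per position — 1:sposk {Prep,Conj}; 2:traanias {Conj,Noun}; 3:traanias {Conj,Noun}; 4:traanias {Conj,Noun}; 5:dreern {Prep}; 6:naupoi {Prep,Det}; 7:fau {Det}.
Rule 2 cannot be satisfied by any choice of tags from the lexicon.
So there is no consistent tagging.

NO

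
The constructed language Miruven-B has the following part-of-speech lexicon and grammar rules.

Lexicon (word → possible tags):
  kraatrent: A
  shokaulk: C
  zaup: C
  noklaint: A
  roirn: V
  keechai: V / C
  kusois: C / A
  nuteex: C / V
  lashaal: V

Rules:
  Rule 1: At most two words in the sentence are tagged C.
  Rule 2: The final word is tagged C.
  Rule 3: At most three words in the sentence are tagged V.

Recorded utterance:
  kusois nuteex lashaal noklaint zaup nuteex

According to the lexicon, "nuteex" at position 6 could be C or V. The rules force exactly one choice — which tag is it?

Candidates per position — 1:kusois {C,A}; 2:nuteex {C,V}; 3:lashaal {V}; 4:noklaint {A}; 5:zaup {C}; 6:nuteex {C,V}.
If word 6 were V, no tagging could satisfy rule 2; so word 6 is C.
If word 1 were C, no tagging could satisfy rule 1; so word 1 is A.
If word 2 were C, no tagging could satisfy rule 1; so word 2 is V.
The unique satisfying tagging is: A V V A C C.
Checking: rule 1 ✓; rule 2 ✓; rule 3 ✓.

C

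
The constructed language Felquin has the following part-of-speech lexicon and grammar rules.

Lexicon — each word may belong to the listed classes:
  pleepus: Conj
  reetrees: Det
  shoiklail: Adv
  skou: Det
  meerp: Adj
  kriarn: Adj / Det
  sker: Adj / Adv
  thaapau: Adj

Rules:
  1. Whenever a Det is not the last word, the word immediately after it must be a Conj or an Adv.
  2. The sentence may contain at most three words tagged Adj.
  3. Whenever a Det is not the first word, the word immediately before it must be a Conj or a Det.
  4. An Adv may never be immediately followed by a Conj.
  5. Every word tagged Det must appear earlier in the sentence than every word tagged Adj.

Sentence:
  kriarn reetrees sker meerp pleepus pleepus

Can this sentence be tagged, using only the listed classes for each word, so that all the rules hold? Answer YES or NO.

NO

Candidates per position — 1:kriarn {Adj,Det}; 2:reetrees {Det}; 3:sker {Adj,Adv}; 4:meerp {Adj}; 5:pleepus {Conj}; 6:pleepus {Conj}.
Every candidate sequence violates at least one rule; no consistent tagging exists.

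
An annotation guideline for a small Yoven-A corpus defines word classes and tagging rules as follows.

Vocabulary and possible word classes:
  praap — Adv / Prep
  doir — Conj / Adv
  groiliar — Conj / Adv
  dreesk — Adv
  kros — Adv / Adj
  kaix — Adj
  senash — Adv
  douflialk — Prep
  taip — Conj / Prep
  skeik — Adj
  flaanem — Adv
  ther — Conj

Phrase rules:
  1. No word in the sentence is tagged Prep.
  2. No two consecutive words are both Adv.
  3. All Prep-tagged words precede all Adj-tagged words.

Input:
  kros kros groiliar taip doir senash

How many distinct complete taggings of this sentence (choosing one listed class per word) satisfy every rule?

Candidates per position — 1:kros {Adv,Adj}; 2:kros {Adv,Adj}; 3:groiliar {Conj,Adv}; 4:taip {Conj,Prep}; 5:doir {Conj,Adv}; 6:senash {Adv}.
There are 32 candidate sequences in total.
The sequences that satisfy every rule: Adv Adj Conj Conj Conj Adv; Adv Adj Adv Conj Conj Adv; Adj Adv Conj Conj Conj Adv; Adj Adj Conj Conj Conj Adv; Adj Adj Adv Conj Conj Adv.
Count = 5.

5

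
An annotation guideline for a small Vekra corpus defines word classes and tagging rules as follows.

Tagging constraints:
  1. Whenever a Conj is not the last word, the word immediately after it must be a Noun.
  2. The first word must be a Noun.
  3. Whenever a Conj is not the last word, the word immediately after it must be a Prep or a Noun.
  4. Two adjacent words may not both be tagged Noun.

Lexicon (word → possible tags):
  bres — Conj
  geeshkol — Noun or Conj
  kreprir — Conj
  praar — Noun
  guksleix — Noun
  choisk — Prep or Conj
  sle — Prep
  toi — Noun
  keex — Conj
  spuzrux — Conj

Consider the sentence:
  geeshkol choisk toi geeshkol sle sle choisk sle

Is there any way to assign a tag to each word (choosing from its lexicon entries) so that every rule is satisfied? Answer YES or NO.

NO

Candidates per position — 1:geeshkol {Noun,Conj}; 2:choisk {Prep,Conj}; 3:toi {Noun}; 4:geeshkol {Noun,Conj}; 5:sle {Prep}; 6:sle {Prep}; 7:choisk {Prep,Conj}; 8:sle {Prep}.
Every candidate sequence violates at least one rule; no consistent tagging exists.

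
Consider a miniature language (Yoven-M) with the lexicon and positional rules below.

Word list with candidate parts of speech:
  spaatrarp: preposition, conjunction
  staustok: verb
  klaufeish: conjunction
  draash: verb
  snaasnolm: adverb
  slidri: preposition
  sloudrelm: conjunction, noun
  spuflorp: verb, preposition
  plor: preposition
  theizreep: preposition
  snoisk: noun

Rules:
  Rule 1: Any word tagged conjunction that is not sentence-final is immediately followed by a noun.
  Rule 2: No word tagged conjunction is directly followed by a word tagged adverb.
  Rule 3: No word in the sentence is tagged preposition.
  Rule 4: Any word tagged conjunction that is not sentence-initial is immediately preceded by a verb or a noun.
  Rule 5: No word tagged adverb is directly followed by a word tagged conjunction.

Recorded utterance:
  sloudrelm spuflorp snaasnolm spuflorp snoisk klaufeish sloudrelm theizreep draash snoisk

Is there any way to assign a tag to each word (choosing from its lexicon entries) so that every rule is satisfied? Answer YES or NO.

NO

Candidates per position — 1:sloudrelm {conjunction,noun}; 2:spuflorp {verb,preposition}; 3:snaasnolm {adverb}; 4:spuflorp {verb,preposition}; 5:snoisk {noun}; 6:klaufeish {conjunction}; 7:sloudrelm {conjunction,noun}; 8:theizreep {preposition}; 9:draash {verb}; 10:snoisk {noun}.
Rule 3 cannot be satisfied by any choice of tags from the lexicon.
So there is no consistent tagging.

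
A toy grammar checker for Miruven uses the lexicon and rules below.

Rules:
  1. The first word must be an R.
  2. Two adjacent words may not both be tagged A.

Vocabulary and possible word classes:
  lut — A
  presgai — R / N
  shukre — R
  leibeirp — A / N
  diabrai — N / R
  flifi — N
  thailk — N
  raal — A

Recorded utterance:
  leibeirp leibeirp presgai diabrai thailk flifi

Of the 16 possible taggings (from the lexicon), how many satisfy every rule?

Candidates per position — 1:leibeirp {A,N}; 2:leibeirp {A,N}; 3:presgai {R,N}; 4:diabrai {N,R}; 5:thailk {N}; 6:flifi {N}.
There are 16 candidate sequences in total.
Rule 1 cannot be satisfied by any choice of tags from the lexicon.
So there is no consistent tagging.
Count = 0.

0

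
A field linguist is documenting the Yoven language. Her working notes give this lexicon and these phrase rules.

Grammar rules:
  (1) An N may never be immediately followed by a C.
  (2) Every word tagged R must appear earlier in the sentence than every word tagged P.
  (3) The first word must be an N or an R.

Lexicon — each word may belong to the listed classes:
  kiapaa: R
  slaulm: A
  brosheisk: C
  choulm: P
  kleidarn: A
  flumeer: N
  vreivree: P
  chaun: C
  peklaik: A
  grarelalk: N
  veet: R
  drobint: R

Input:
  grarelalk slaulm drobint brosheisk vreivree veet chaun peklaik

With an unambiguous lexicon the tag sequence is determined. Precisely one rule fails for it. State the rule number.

Fixed tagging: N A R C P R C A.
Rule check: R1 holds, R2 violated, R3 holds.
Only rule 2 fails.

2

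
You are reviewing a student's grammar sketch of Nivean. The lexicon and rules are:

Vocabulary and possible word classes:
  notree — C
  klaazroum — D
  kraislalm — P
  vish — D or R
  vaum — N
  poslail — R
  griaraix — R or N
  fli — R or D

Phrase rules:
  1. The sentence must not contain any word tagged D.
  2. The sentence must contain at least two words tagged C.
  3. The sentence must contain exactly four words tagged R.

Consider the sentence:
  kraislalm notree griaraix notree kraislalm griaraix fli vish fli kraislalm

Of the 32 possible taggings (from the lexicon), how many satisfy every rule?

2

Candidates per position — 1:kraislalm {P}; 2:notree {C}; 3:griaraix {R,N}; 4:notree {C}; 5:kraislalm {P}; 6:griaraix {R,N}; 7:fli {R,D}; 8:vish {D,R}; 9:fli {R,D}; 10:kraislalm {P}.
There are 32 candidate sequences in total.
The sequences that satisfy every rule: P C R C P N R R R P; P C N C P R R R R P.
Count = 2.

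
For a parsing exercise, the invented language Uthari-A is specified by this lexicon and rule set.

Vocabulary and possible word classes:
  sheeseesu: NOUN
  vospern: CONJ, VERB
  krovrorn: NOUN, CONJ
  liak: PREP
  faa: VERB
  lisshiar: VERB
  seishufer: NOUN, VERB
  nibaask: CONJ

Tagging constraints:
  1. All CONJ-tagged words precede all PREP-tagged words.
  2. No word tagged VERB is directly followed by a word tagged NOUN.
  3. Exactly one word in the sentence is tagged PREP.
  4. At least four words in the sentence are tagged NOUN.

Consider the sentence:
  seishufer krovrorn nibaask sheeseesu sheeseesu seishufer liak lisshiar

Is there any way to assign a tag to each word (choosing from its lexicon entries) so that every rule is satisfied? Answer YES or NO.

YES

Candidates per position — 1:seishufer {NOUN,VERB}; 2:krovrorn {NOUN,CONJ}; 3:nibaask {CONJ}; 4:sheeseesu {NOUN}; 5:sheeseesu {NOUN}; 6:seishufer {NOUN,VERB}; 7:liak {PREP}; 8:lisshiar {VERB}.
One satisfying assignment: NOUN NOUN CONJ NOUN NOUN VERB PREP VERB.
Verifying each rule — rule 1 ✓; rule 2 ✓; rule 3 ✓; rule 4 ✓.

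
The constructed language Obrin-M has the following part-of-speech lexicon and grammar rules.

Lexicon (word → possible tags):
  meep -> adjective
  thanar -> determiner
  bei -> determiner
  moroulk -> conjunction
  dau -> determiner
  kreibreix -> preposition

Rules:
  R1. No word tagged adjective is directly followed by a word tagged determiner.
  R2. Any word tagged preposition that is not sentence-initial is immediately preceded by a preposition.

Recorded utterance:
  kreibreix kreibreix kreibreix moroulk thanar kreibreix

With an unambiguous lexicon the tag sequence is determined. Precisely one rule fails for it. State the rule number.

Fixed tagging: preposition preposition preposition conjunction determiner preposition.
Checking each rule: R1 pass, R2 fail.
Only rule 2 fails.

2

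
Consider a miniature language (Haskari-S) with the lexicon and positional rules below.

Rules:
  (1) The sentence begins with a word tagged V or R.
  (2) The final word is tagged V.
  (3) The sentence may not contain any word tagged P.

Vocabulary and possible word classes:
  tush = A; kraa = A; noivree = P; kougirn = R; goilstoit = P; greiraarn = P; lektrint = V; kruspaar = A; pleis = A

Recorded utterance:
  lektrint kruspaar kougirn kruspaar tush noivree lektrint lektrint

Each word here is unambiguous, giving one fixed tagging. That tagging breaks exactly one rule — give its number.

Fixed tagging: V A R A A P V V.
Rule check: R1 ok, R2 ok, R3 fails.
Only rule 3 fails.

3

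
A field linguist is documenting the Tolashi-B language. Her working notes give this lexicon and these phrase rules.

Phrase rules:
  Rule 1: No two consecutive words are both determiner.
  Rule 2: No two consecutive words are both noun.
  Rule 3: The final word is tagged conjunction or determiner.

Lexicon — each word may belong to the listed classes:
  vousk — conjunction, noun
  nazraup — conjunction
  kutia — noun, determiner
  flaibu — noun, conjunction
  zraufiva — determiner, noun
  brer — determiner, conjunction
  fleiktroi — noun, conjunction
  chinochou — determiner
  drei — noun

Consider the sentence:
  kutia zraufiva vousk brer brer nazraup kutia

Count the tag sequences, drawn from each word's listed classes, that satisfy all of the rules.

9

Candidates per position — 1:kutia {noun,determiner}; 2:zraufiva {determiner,noun}; 3:vousk {conjunction,noun}; 4:brer {determiner,conjunction}; 5:brer {determiner,conjunction}; 6:nazraup {conjunction}; 7:kutia {noun,determiner}.
There are 64 candidate sequences in total.
Checking each against the rules leaves 9 sequences.
Count = 9.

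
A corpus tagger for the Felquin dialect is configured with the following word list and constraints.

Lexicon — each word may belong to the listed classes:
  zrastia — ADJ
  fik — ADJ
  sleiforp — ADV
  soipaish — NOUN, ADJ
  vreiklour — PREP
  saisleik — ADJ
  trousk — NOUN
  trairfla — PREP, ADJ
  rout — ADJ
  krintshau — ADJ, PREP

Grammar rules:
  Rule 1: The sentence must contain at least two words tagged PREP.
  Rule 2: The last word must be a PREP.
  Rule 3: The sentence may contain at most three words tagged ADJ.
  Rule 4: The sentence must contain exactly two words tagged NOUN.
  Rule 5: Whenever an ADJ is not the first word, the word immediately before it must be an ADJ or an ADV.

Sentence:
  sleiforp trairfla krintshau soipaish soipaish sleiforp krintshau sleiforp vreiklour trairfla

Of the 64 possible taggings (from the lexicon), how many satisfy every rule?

Candidates per position — 1:sleiforp {ADV}; 2:trairfla {PREP,ADJ}; 3:krintshau {ADJ,PREP}; 4:soipaish {NOUN,ADJ}; 5:soipaish {NOUN,ADJ}; 6:sleiforp {ADV}; 7:krintshau {ADJ,PREP}; 8:sleiforp {ADV}; 9:vreiklour {PREP}; 10:trairfla {PREP,ADJ}.
There are 64 candidate sequences in total.
Checking each against the rules leaves 6 sequences.
Count = 6.

6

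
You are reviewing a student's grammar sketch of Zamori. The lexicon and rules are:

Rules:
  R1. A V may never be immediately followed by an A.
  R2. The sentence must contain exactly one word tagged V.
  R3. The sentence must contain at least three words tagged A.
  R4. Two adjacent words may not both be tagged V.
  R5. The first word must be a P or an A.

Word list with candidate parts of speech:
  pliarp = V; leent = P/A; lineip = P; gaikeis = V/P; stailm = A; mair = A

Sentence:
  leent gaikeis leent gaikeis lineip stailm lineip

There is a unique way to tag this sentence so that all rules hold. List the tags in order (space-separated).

A P A V P A P

Candidates per position — 1:leent {P,A}; 2:gaikeis {V,P}; 3:leent {P,A}; 4:gaikeis {V,P}; 5:lineip {P}; 6:stailm {A}; 7:lineip {P}.
Word 1 cannot be P — rule 3 would then fail for every completion. It is A.
Word 3 cannot be P — rule 3 would then fail for every completion. It is A.
Word 2 cannot be V — rule 1 would then fail for every completion. It is P.
Word 4 cannot be P — rule 2 would then fail for every completion. It is V.
So the tagging must be: A P A V P A P.
Checking: rule 1 ok; rule 2 ok; rule 3 ok; rule 4 ok; rule 5 ok.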